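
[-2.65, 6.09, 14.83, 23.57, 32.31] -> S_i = -2.65 + 8.74*i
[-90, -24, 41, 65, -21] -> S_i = Random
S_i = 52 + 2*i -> [52, 54, 56, 58, 60]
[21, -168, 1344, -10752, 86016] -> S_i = 21*-8^i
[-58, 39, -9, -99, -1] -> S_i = Random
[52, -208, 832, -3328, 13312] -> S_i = 52*-4^i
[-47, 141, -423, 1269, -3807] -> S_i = -47*-3^i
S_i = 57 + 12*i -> [57, 69, 81, 93, 105]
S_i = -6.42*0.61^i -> [-6.42, -3.92, -2.39, -1.46, -0.89]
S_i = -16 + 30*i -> [-16, 14, 44, 74, 104]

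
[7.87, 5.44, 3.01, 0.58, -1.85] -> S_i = 7.87 + -2.43*i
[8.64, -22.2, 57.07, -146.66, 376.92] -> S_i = 8.64*(-2.57)^i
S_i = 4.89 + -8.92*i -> [4.89, -4.03, -12.95, -21.87, -30.79]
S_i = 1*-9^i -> [1, -9, 81, -729, 6561]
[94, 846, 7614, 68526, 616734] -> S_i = 94*9^i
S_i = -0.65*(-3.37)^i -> [-0.65, 2.19, -7.38, 24.88, -83.84]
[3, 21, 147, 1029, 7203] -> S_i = 3*7^i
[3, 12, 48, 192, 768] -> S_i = 3*4^i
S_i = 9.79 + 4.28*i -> [9.79, 14.07, 18.35, 22.63, 26.91]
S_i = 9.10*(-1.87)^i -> [9.1, -17.02, 31.82, -59.51, 111.28]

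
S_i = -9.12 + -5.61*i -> [-9.12, -14.73, -20.34, -25.95, -31.56]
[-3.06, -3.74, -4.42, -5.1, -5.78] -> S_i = -3.06 + -0.68*i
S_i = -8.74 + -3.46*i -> [-8.74, -12.2, -15.66, -19.12, -22.58]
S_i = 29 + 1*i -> [29, 30, 31, 32, 33]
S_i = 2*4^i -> [2, 8, 32, 128, 512]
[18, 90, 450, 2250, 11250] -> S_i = 18*5^i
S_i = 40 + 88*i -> [40, 128, 216, 304, 392]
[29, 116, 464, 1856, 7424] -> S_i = 29*4^i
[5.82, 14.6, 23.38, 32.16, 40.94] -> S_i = 5.82 + 8.78*i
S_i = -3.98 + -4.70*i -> [-3.98, -8.68, -13.38, -18.08, -22.78]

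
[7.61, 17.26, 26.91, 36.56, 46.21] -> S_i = 7.61 + 9.65*i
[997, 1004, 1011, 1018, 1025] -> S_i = 997 + 7*i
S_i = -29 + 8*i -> [-29, -21, -13, -5, 3]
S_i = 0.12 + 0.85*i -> [0.12, 0.97, 1.82, 2.67, 3.52]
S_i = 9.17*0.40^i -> [9.17, 3.67, 1.47, 0.59, 0.23]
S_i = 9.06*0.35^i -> [9.06, 3.17, 1.11, 0.39, 0.14]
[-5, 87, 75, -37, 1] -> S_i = Random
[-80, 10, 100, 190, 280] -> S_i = -80 + 90*i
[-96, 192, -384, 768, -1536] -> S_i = -96*-2^i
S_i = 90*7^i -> [90, 630, 4410, 30870, 216090]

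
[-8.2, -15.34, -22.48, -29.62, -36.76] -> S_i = -8.20 + -7.14*i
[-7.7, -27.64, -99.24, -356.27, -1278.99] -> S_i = -7.70*3.59^i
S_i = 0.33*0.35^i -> [0.33, 0.12, 0.04, 0.01, 0.0]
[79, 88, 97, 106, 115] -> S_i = 79 + 9*i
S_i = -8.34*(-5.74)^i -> [-8.34, 47.87, -274.78, 1577.25, -9053.44]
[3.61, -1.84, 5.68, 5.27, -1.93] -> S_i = Random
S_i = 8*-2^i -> [8, -16, 32, -64, 128]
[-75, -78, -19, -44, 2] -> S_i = Random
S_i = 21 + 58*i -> [21, 79, 137, 195, 253]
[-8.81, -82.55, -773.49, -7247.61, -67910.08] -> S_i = -8.81*9.37^i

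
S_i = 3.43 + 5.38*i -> [3.43, 8.81, 14.19, 19.57, 24.95]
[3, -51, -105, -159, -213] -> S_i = 3 + -54*i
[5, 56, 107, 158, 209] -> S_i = 5 + 51*i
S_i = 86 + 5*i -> [86, 91, 96, 101, 106]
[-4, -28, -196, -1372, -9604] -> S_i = -4*7^i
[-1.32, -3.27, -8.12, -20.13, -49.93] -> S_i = -1.32*2.48^i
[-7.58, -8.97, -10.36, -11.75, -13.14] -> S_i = -7.58 + -1.39*i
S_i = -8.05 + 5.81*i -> [-8.05, -2.24, 3.57, 9.38, 15.19]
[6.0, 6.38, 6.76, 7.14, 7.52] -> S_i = 6.00 + 0.38*i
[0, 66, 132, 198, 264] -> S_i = 0 + 66*i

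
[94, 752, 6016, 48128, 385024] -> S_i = 94*8^i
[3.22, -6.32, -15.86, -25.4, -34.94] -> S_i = 3.22 + -9.54*i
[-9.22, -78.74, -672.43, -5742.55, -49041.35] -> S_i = -9.22*8.54^i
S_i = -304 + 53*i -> [-304, -251, -198, -145, -92]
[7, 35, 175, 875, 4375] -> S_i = 7*5^i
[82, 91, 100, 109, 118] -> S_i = 82 + 9*i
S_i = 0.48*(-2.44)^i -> [0.48, -1.17, 2.86, -6.97, 17.01]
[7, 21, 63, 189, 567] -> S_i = 7*3^i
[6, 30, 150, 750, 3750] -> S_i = 6*5^i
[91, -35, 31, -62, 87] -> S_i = Random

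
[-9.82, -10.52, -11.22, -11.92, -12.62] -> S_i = -9.82 + -0.70*i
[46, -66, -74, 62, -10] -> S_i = Random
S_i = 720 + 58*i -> [720, 778, 836, 894, 952]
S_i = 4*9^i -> [4, 36, 324, 2916, 26244]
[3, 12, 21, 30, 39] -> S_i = 3 + 9*i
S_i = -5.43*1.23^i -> [-5.43, -6.68, -8.22, -10.1, -12.43]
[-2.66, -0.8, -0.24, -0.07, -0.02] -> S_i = -2.66*0.30^i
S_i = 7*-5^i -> [7, -35, 175, -875, 4375]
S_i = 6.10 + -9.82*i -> [6.1, -3.72, -13.54, -23.36, -33.18]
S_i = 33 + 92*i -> [33, 125, 217, 309, 401]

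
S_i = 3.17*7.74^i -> [3.17, 24.54, 189.91, 1469.88, 11376.88]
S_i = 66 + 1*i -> [66, 67, 68, 69, 70]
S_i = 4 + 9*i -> [4, 13, 22, 31, 40]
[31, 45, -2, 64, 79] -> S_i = Random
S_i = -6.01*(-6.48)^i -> [-6.01, 38.94, -252.36, 1635.31, -10596.79]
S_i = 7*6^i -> [7, 42, 252, 1512, 9072]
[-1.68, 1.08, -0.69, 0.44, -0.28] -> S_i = -1.68*(-0.64)^i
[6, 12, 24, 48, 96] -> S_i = 6*2^i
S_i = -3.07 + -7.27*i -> [-3.07, -10.34, -17.61, -24.88, -32.15]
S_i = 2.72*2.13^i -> [2.72, 5.79, 12.34, 26.28, 55.99]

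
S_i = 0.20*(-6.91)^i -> [0.2, -1.38, 9.55, -65.99, 455.98]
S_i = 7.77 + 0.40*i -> [7.77, 8.17, 8.57, 8.97, 9.37]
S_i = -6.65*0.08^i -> [-6.65, -0.53, -0.04, -0.0, -0.0]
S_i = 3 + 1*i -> [3, 4, 5, 6, 7]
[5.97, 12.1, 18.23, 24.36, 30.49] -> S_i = 5.97 + 6.13*i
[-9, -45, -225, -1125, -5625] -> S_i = -9*5^i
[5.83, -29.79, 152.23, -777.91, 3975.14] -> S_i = 5.83*(-5.11)^i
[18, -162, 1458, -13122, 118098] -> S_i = 18*-9^i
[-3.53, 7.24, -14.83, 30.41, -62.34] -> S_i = -3.53*(-2.05)^i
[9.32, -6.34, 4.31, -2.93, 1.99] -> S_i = 9.32*(-0.68)^i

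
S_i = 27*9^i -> [27, 243, 2187, 19683, 177147]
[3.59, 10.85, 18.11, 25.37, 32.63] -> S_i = 3.59 + 7.26*i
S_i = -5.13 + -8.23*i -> [-5.13, -13.36, -21.59, -29.82, -38.05]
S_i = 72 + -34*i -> [72, 38, 4, -30, -64]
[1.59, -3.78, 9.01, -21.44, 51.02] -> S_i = 1.59*(-2.38)^i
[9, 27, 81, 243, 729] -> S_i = 9*3^i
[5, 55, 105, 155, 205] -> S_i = 5 + 50*i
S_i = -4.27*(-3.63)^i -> [-4.27, 15.5, -56.27, 204.24, -741.4]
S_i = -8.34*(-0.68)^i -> [-8.34, 5.67, -3.86, 2.62, -1.78]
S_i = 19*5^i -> [19, 95, 475, 2375, 11875]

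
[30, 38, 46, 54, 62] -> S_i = 30 + 8*i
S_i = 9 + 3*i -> [9, 12, 15, 18, 21]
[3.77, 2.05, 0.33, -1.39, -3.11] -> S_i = 3.77 + -1.72*i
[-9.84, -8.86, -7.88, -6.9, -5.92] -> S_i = -9.84 + 0.98*i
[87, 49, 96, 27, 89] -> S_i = Random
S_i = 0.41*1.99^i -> [0.41, 0.82, 1.62, 3.23, 6.43]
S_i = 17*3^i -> [17, 51, 153, 459, 1377]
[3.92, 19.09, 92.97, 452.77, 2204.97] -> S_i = 3.92*4.87^i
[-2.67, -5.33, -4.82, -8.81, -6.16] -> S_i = Random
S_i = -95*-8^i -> [-95, 760, -6080, 48640, -389120]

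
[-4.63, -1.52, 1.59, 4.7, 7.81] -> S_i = -4.63 + 3.11*i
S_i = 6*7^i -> [6, 42, 294, 2058, 14406]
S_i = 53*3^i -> [53, 159, 477, 1431, 4293]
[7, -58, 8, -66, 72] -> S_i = Random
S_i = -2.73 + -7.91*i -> [-2.73, -10.64, -18.55, -26.46, -34.37]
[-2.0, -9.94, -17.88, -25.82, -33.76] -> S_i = -2.00 + -7.94*i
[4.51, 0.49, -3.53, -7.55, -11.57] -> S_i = 4.51 + -4.02*i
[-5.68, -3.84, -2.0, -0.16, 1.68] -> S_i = -5.68 + 1.84*i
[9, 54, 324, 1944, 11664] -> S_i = 9*6^i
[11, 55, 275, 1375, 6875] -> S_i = 11*5^i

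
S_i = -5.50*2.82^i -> [-5.5, -15.51, -43.74, -123.34, -347.82]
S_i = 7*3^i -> [7, 21, 63, 189, 567]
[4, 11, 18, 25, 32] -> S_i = 4 + 7*i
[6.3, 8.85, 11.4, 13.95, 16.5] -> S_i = 6.30 + 2.55*i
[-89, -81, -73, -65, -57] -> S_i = -89 + 8*i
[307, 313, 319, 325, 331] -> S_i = 307 + 6*i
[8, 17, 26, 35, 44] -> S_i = 8 + 9*i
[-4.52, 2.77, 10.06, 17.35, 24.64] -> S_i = -4.52 + 7.29*i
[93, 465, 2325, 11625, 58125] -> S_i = 93*5^i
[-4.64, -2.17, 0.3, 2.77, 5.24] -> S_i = -4.64 + 2.47*i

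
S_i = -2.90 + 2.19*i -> [-2.9, -0.71, 1.48, 3.67, 5.86]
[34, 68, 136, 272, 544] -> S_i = 34*2^i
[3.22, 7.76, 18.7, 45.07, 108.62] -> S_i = 3.22*2.41^i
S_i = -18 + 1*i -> [-18, -17, -16, -15, -14]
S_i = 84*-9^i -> [84, -756, 6804, -61236, 551124]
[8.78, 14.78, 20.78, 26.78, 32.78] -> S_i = 8.78 + 6.00*i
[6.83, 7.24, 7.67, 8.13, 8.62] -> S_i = 6.83*1.06^i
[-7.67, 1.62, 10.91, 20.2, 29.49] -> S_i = -7.67 + 9.29*i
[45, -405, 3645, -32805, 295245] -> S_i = 45*-9^i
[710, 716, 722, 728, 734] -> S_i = 710 + 6*i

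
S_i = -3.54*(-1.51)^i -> [-3.54, 5.35, -8.07, 12.19, -18.4]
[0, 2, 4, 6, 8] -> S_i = 0 + 2*i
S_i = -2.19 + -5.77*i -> [-2.19, -7.96, -13.73, -19.5, -25.27]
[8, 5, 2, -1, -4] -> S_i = 8 + -3*i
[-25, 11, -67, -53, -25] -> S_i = Random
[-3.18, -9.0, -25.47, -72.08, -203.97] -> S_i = -3.18*2.83^i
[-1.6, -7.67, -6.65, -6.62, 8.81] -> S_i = Random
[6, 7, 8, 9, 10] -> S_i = 6 + 1*i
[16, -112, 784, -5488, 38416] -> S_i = 16*-7^i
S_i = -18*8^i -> [-18, -144, -1152, -9216, -73728]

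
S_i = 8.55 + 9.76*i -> [8.55, 18.31, 28.07, 37.83, 47.59]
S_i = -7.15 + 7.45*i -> [-7.15, 0.3, 7.75, 15.2, 22.65]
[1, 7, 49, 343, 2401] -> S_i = 1*7^i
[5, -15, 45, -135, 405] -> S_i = 5*-3^i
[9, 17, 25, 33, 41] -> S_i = 9 + 8*i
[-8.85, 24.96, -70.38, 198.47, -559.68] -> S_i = -8.85*(-2.82)^i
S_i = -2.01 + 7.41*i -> [-2.01, 5.4, 12.81, 20.22, 27.63]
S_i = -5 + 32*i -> [-5, 27, 59, 91, 123]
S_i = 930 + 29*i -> [930, 959, 988, 1017, 1046]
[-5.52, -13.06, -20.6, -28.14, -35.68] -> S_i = -5.52 + -7.54*i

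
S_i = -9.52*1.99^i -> [-9.52, -18.94, -37.7, -75.02, -149.3]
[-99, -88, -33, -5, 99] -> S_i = Random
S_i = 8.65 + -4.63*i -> [8.65, 4.02, -0.61, -5.24, -9.87]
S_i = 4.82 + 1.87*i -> [4.82, 6.69, 8.56, 10.43, 12.3]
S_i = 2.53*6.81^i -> [2.53, 17.23, 117.33, 799.03, 5441.38]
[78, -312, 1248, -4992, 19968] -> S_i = 78*-4^i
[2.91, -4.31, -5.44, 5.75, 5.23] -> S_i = Random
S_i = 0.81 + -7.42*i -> [0.81, -6.61, -14.03, -21.45, -28.87]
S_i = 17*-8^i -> [17, -136, 1088, -8704, 69632]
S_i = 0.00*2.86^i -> [0.0, 0.0, 0.0, 0.0, 0.0]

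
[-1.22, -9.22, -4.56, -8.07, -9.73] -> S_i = Random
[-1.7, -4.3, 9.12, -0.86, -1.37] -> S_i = Random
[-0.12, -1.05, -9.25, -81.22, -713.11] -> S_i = -0.12*8.78^i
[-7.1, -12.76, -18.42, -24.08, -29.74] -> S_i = -7.10 + -5.66*i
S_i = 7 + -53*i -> [7, -46, -99, -152, -205]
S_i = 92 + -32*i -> [92, 60, 28, -4, -36]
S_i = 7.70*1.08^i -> [7.7, 8.32, 8.98, 9.7, 10.48]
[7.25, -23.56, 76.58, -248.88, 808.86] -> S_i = 7.25*(-3.25)^i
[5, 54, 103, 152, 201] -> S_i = 5 + 49*i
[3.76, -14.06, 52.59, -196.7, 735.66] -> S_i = 3.76*(-3.74)^i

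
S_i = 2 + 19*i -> [2, 21, 40, 59, 78]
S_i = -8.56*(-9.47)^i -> [-8.56, 81.06, -767.67, 7269.82, -68845.2]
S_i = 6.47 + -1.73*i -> [6.47, 4.74, 3.01, 1.28, -0.45]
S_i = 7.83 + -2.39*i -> [7.83, 5.44, 3.05, 0.66, -1.73]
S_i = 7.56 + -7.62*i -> [7.56, -0.06, -7.68, -15.3, -22.92]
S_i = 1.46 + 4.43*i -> [1.46, 5.89, 10.32, 14.75, 19.18]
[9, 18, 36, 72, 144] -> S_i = 9*2^i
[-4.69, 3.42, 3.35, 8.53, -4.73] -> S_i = Random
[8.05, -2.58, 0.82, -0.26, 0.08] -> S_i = 8.05*(-0.32)^i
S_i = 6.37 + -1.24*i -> [6.37, 5.13, 3.89, 2.65, 1.41]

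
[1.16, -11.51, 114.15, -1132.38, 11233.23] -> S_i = 1.16*(-9.92)^i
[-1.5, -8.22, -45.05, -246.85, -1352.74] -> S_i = -1.50*5.48^i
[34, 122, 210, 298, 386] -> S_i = 34 + 88*i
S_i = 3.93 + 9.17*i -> [3.93, 13.1, 22.27, 31.44, 40.61]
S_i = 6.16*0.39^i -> [6.16, 2.4, 0.94, 0.37, 0.14]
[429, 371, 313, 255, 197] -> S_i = 429 + -58*i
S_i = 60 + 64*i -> [60, 124, 188, 252, 316]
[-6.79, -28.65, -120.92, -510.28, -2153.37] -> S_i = -6.79*4.22^i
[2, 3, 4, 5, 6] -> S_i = 2 + 1*i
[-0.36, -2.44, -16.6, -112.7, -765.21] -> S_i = -0.36*6.79^i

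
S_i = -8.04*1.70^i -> [-8.04, -13.67, -23.24, -39.5, -67.15]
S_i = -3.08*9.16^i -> [-3.08, -28.21, -258.43, -2367.21, -21683.66]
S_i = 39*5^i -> [39, 195, 975, 4875, 24375]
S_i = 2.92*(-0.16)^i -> [2.92, -0.47, 0.07, -0.01, 0.0]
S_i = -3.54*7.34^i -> [-3.54, -25.98, -190.72, -1399.88, -10275.13]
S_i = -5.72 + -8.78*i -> [-5.72, -14.5, -23.28, -32.06, -40.84]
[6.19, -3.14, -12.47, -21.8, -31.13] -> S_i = 6.19 + -9.33*i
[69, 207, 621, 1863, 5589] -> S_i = 69*3^i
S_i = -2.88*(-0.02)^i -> [-2.88, 0.06, -0.0, 0.0, -0.0]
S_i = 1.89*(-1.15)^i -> [1.89, -2.17, 2.5, -2.87, 3.31]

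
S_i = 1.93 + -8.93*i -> [1.93, -7.0, -15.93, -24.86, -33.79]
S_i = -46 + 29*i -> [-46, -17, 12, 41, 70]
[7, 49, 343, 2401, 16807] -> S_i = 7*7^i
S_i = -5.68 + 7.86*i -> [-5.68, 2.18, 10.04, 17.9, 25.76]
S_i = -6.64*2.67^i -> [-6.64, -17.73, -47.34, -126.39, -337.45]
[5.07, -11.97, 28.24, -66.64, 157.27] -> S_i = 5.07*(-2.36)^i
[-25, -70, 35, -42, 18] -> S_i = Random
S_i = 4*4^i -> [4, 16, 64, 256, 1024]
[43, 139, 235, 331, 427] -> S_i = 43 + 96*i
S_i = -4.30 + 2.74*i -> [-4.3, -1.56, 1.18, 3.92, 6.66]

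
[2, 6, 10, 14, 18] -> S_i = 2 + 4*i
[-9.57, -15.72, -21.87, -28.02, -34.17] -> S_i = -9.57 + -6.15*i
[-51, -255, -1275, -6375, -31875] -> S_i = -51*5^i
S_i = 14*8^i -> [14, 112, 896, 7168, 57344]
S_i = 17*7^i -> [17, 119, 833, 5831, 40817]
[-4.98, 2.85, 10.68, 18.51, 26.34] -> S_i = -4.98 + 7.83*i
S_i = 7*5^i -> [7, 35, 175, 875, 4375]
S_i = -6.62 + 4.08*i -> [-6.62, -2.54, 1.54, 5.62, 9.7]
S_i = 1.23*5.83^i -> [1.23, 7.17, 41.81, 243.73, 1420.95]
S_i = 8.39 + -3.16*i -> [8.39, 5.23, 2.07, -1.09, -4.25]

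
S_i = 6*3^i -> [6, 18, 54, 162, 486]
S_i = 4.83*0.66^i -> [4.83, 3.19, 2.1, 1.39, 0.92]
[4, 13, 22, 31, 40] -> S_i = 4 + 9*i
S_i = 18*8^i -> [18, 144, 1152, 9216, 73728]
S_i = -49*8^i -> [-49, -392, -3136, -25088, -200704]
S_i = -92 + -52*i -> [-92, -144, -196, -248, -300]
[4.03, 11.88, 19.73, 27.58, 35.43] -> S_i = 4.03 + 7.85*i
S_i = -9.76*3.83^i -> [-9.76, -37.38, -143.17, -548.34, -2100.12]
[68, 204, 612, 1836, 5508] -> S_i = 68*3^i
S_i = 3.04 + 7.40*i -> [3.04, 10.44, 17.84, 25.24, 32.64]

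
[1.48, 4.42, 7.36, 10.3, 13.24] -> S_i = 1.48 + 2.94*i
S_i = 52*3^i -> [52, 156, 468, 1404, 4212]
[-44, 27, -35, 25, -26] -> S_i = Random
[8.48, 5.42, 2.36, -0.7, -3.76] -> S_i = 8.48 + -3.06*i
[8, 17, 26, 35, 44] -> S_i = 8 + 9*i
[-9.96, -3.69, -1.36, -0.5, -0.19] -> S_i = -9.96*0.37^i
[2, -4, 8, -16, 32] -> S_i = 2*-2^i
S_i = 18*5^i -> [18, 90, 450, 2250, 11250]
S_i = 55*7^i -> [55, 385, 2695, 18865, 132055]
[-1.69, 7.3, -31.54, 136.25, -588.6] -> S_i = -1.69*(-4.32)^i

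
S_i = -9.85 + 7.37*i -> [-9.85, -2.48, 4.89, 12.26, 19.63]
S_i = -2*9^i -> [-2, -18, -162, -1458, -13122]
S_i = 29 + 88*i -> [29, 117, 205, 293, 381]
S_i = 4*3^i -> [4, 12, 36, 108, 324]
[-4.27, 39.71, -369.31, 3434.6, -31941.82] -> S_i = -4.27*(-9.30)^i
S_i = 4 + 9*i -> [4, 13, 22, 31, 40]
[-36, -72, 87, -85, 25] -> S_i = Random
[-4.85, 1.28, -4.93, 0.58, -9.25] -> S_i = Random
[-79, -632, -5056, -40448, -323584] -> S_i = -79*8^i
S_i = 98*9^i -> [98, 882, 7938, 71442, 642978]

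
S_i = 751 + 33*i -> [751, 784, 817, 850, 883]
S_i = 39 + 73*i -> [39, 112, 185, 258, 331]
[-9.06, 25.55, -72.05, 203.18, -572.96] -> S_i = -9.06*(-2.82)^i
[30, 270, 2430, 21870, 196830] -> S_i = 30*9^i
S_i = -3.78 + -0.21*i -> [-3.78, -3.99, -4.2, -4.41, -4.62]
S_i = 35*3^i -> [35, 105, 315, 945, 2835]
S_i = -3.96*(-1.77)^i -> [-3.96, 7.01, -12.41, 21.96, -38.87]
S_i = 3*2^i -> [3, 6, 12, 24, 48]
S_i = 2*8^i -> [2, 16, 128, 1024, 8192]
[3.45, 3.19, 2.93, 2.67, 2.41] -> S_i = 3.45 + -0.26*i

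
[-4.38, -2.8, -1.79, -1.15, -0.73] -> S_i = -4.38*0.64^i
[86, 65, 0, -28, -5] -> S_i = Random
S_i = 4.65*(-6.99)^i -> [4.65, -32.5, 227.2, -1588.12, 11100.99]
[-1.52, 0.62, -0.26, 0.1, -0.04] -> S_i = -1.52*(-0.41)^i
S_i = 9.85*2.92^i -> [9.85, 28.76, 83.99, 245.24, 716.09]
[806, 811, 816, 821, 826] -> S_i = 806 + 5*i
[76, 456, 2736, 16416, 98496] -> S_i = 76*6^i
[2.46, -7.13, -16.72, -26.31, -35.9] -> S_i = 2.46 + -9.59*i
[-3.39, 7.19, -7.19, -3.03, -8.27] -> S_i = Random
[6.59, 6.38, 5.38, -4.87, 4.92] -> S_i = Random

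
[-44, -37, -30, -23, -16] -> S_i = -44 + 7*i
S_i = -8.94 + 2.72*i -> [-8.94, -6.22, -3.5, -0.78, 1.94]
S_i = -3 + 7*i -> [-3, 4, 11, 18, 25]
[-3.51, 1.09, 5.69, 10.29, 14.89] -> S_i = -3.51 + 4.60*i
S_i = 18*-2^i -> [18, -36, 72, -144, 288]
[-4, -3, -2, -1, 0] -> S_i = -4 + 1*i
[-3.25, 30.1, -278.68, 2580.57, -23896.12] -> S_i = -3.25*(-9.26)^i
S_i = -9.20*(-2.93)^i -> [-9.2, 26.96, -78.98, 231.41, -678.04]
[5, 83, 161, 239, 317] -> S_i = 5 + 78*i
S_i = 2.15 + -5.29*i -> [2.15, -3.14, -8.43, -13.72, -19.01]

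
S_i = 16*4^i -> [16, 64, 256, 1024, 4096]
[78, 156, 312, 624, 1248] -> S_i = 78*2^i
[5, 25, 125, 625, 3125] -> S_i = 5*5^i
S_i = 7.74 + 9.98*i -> [7.74, 17.72, 27.7, 37.68, 47.66]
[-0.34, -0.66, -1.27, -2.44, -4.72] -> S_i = -0.34*1.93^i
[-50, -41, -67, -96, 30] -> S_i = Random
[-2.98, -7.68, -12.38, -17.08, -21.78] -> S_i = -2.98 + -4.70*i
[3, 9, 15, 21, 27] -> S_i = 3 + 6*i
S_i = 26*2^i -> [26, 52, 104, 208, 416]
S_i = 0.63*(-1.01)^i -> [0.63, -0.64, 0.64, -0.65, 0.66]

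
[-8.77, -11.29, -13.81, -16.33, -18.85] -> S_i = -8.77 + -2.52*i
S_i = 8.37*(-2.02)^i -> [8.37, -16.91, 34.15, -68.99, 139.36]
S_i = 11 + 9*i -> [11, 20, 29, 38, 47]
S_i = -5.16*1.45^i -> [-5.16, -7.48, -10.85, -15.73, -22.81]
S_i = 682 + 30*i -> [682, 712, 742, 772, 802]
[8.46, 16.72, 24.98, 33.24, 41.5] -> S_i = 8.46 + 8.26*i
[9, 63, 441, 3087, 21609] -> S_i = 9*7^i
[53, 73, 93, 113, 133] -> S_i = 53 + 20*i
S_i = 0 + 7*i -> [0, 7, 14, 21, 28]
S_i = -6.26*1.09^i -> [-6.26, -6.82, -7.44, -8.11, -8.84]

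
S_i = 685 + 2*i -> [685, 687, 689, 691, 693]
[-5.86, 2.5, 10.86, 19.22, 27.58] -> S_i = -5.86 + 8.36*i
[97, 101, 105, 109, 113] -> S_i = 97 + 4*i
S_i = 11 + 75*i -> [11, 86, 161, 236, 311]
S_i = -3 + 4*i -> [-3, 1, 5, 9, 13]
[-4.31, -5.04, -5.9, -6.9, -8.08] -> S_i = -4.31*1.17^i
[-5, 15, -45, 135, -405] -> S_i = -5*-3^i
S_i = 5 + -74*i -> [5, -69, -143, -217, -291]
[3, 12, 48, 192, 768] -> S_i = 3*4^i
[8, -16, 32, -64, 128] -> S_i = 8*-2^i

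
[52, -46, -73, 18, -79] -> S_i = Random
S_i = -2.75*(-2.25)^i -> [-2.75, 6.19, -13.92, 31.32, -70.48]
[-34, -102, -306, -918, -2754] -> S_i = -34*3^i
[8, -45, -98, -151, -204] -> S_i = 8 + -53*i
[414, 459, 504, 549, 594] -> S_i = 414 + 45*i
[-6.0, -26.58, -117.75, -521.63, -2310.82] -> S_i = -6.00*4.43^i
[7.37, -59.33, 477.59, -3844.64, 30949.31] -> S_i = 7.37*(-8.05)^i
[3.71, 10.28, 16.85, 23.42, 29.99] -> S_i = 3.71 + 6.57*i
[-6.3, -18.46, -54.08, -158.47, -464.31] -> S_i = -6.30*2.93^i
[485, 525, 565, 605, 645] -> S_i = 485 + 40*i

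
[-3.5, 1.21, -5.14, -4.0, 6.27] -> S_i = Random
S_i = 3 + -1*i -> [3, 2, 1, 0, -1]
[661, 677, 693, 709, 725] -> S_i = 661 + 16*i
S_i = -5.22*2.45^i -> [-5.22, -12.79, -31.33, -76.77, -188.08]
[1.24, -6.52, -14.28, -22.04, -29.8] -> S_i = 1.24 + -7.76*i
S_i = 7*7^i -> [7, 49, 343, 2401, 16807]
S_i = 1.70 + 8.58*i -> [1.7, 10.28, 18.86, 27.44, 36.02]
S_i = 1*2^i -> [1, 2, 4, 8, 16]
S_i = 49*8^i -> [49, 392, 3136, 25088, 200704]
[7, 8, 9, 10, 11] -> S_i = 7 + 1*i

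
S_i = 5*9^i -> [5, 45, 405, 3645, 32805]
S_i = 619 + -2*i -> [619, 617, 615, 613, 611]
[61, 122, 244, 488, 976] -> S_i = 61*2^i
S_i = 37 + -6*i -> [37, 31, 25, 19, 13]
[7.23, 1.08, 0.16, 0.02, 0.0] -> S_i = 7.23*0.15^i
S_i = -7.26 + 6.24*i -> [-7.26, -1.02, 5.22, 11.46, 17.7]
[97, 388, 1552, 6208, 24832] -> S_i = 97*4^i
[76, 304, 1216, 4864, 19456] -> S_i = 76*4^i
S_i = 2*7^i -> [2, 14, 98, 686, 4802]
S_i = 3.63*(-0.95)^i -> [3.63, -3.45, 3.28, -3.11, 2.96]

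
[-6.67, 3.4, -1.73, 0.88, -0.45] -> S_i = -6.67*(-0.51)^i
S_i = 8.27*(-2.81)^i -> [8.27, -23.24, 65.3, -183.5, 515.62]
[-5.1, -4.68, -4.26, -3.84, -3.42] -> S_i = -5.10 + 0.42*i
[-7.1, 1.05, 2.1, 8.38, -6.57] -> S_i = Random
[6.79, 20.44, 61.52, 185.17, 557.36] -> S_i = 6.79*3.01^i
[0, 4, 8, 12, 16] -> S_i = 0 + 4*i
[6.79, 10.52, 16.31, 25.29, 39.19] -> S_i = 6.79*1.55^i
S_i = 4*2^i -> [4, 8, 16, 32, 64]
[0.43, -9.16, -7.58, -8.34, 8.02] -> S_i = Random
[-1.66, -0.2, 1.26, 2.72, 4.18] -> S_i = -1.66 + 1.46*i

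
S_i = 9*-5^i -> [9, -45, 225, -1125, 5625]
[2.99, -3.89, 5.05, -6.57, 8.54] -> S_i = 2.99*(-1.30)^i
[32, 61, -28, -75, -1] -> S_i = Random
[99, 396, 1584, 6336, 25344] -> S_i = 99*4^i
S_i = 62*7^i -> [62, 434, 3038, 21266, 148862]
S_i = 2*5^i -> [2, 10, 50, 250, 1250]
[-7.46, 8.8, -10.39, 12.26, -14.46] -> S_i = -7.46*(-1.18)^i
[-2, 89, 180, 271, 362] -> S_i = -2 + 91*i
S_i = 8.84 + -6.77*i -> [8.84, 2.07, -4.7, -11.47, -18.24]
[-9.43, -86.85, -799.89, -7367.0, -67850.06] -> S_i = -9.43*9.21^i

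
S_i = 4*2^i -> [4, 8, 16, 32, 64]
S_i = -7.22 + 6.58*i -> [-7.22, -0.64, 5.94, 12.52, 19.1]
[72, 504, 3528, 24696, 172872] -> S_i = 72*7^i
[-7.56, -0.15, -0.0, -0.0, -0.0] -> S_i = -7.56*0.02^i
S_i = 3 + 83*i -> [3, 86, 169, 252, 335]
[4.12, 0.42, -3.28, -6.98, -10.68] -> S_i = 4.12 + -3.70*i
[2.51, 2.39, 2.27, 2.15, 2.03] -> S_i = 2.51 + -0.12*i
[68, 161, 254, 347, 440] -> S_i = 68 + 93*i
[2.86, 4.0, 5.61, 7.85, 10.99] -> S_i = 2.86*1.40^i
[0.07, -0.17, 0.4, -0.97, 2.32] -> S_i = 0.07*(-2.40)^i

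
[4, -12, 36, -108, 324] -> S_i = 4*-3^i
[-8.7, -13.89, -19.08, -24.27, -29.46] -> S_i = -8.70 + -5.19*i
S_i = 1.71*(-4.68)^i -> [1.71, -8.0, 37.45, -175.28, 820.31]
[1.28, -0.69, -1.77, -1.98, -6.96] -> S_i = Random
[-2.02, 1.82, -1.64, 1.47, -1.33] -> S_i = -2.02*(-0.90)^i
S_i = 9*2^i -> [9, 18, 36, 72, 144]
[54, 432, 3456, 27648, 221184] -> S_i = 54*8^i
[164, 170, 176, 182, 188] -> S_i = 164 + 6*i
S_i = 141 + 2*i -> [141, 143, 145, 147, 149]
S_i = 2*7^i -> [2, 14, 98, 686, 4802]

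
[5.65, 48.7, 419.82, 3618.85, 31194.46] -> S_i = 5.65*8.62^i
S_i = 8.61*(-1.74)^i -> [8.61, -14.98, 26.07, -45.36, 78.92]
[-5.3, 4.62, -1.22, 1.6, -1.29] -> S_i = Random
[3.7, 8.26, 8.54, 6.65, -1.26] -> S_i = Random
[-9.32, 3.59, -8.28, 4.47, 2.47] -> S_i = Random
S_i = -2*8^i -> [-2, -16, -128, -1024, -8192]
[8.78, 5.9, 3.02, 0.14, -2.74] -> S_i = 8.78 + -2.88*i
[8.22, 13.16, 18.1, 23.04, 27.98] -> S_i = 8.22 + 4.94*i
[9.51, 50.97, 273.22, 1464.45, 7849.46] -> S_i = 9.51*5.36^i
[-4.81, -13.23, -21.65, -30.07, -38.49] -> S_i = -4.81 + -8.42*i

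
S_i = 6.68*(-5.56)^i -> [6.68, -37.14, 206.5, -1148.16, 6383.75]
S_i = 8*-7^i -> [8, -56, 392, -2744, 19208]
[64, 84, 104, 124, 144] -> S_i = 64 + 20*i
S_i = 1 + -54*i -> [1, -53, -107, -161, -215]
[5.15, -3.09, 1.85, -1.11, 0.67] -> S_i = 5.15*(-0.60)^i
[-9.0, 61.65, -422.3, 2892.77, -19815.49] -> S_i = -9.00*(-6.85)^i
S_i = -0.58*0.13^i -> [-0.58, -0.08, -0.01, -0.0, -0.0]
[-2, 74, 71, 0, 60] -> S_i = Random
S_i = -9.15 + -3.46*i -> [-9.15, -12.61, -16.07, -19.53, -22.99]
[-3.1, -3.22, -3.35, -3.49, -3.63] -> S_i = -3.10*1.04^i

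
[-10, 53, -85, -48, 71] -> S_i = Random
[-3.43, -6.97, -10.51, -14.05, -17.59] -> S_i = -3.43 + -3.54*i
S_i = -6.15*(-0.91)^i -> [-6.15, 5.6, -5.09, 4.63, -4.22]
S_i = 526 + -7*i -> [526, 519, 512, 505, 498]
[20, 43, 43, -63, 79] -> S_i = Random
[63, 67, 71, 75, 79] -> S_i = 63 + 4*i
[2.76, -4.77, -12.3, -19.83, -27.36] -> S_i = 2.76 + -7.53*i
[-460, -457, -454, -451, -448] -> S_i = -460 + 3*i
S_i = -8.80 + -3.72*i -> [-8.8, -12.52, -16.24, -19.96, -23.68]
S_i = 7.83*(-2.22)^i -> [7.83, -17.38, 38.59, -85.67, 190.18]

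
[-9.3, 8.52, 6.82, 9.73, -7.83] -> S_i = Random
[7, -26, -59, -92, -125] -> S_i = 7 + -33*i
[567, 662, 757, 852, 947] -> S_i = 567 + 95*i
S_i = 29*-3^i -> [29, -87, 261, -783, 2349]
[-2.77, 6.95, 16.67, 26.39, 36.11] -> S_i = -2.77 + 9.72*i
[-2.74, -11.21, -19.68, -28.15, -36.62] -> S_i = -2.74 + -8.47*i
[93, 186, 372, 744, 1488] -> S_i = 93*2^i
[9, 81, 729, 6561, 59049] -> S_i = 9*9^i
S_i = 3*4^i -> [3, 12, 48, 192, 768]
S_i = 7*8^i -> [7, 56, 448, 3584, 28672]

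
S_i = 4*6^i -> [4, 24, 144, 864, 5184]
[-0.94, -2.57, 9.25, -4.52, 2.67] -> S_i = Random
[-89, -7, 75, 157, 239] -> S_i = -89 + 82*i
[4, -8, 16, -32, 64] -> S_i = 4*-2^i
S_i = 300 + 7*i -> [300, 307, 314, 321, 328]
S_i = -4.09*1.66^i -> [-4.09, -6.79, -11.27, -18.71, -31.06]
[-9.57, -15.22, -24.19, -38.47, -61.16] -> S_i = -9.57*1.59^i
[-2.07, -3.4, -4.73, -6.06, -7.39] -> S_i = -2.07 + -1.33*i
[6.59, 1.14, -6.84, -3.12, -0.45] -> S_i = Random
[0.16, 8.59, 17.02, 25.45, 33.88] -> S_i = 0.16 + 8.43*i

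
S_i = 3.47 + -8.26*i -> [3.47, -4.79, -13.05, -21.31, -29.57]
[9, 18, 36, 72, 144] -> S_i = 9*2^i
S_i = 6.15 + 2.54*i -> [6.15, 8.69, 11.23, 13.77, 16.31]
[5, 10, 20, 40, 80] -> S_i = 5*2^i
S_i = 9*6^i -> [9, 54, 324, 1944, 11664]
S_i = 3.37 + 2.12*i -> [3.37, 5.49, 7.61, 9.73, 11.85]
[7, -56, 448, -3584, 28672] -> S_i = 7*-8^i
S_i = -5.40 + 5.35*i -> [-5.4, -0.05, 5.3, 10.65, 16.0]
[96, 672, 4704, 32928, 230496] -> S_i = 96*7^i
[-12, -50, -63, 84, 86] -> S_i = Random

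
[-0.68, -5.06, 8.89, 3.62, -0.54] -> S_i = Random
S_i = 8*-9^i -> [8, -72, 648, -5832, 52488]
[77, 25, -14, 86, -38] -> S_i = Random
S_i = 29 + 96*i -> [29, 125, 221, 317, 413]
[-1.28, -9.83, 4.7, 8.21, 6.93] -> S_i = Random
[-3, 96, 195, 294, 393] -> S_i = -3 + 99*i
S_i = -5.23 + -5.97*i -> [-5.23, -11.2, -17.17, -23.14, -29.11]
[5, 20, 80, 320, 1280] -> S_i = 5*4^i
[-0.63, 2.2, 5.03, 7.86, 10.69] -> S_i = -0.63 + 2.83*i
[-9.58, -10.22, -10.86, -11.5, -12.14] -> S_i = -9.58 + -0.64*i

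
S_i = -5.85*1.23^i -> [-5.85, -7.2, -8.85, -10.89, -13.39]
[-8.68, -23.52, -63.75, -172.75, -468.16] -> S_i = -8.68*2.71^i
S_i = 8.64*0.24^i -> [8.64, 2.07, 0.5, 0.12, 0.03]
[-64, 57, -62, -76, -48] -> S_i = Random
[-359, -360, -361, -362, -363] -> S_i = -359 + -1*i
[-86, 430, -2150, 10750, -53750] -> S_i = -86*-5^i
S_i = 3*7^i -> [3, 21, 147, 1029, 7203]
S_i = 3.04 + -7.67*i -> [3.04, -4.63, -12.3, -19.97, -27.64]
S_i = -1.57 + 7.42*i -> [-1.57, 5.85, 13.27, 20.69, 28.11]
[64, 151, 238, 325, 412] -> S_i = 64 + 87*i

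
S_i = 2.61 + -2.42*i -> [2.61, 0.19, -2.23, -4.65, -7.07]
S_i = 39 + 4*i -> [39, 43, 47, 51, 55]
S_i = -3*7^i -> [-3, -21, -147, -1029, -7203]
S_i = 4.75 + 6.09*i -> [4.75, 10.84, 16.93, 23.02, 29.11]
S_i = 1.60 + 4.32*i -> [1.6, 5.92, 10.24, 14.56, 18.88]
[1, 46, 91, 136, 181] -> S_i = 1 + 45*i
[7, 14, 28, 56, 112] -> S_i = 7*2^i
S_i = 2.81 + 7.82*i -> [2.81, 10.63, 18.45, 26.27, 34.09]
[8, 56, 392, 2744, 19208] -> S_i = 8*7^i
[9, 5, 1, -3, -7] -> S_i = 9 + -4*i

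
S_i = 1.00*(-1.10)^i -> [1.0, -1.1, 1.21, -1.33, 1.46]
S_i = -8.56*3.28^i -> [-8.56, -28.08, -92.09, -302.06, -990.76]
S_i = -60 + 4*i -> [-60, -56, -52, -48, -44]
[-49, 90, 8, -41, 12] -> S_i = Random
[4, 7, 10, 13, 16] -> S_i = 4 + 3*i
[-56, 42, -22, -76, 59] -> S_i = Random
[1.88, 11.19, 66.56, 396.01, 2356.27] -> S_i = 1.88*5.95^i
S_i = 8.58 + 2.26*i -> [8.58, 10.84, 13.1, 15.36, 17.62]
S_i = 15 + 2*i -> [15, 17, 19, 21, 23]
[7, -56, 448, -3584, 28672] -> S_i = 7*-8^i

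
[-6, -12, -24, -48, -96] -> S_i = -6*2^i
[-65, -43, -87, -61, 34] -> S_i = Random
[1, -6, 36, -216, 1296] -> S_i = 1*-6^i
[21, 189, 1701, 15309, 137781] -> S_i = 21*9^i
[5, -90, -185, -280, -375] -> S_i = 5 + -95*i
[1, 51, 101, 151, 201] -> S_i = 1 + 50*i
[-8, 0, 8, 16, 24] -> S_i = -8 + 8*i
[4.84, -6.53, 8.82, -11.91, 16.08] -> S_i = 4.84*(-1.35)^i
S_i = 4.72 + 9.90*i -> [4.72, 14.62, 24.52, 34.42, 44.32]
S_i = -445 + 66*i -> [-445, -379, -313, -247, -181]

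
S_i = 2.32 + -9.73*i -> [2.32, -7.41, -17.14, -26.87, -36.6]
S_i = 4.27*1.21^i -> [4.27, 5.17, 6.25, 7.56, 9.15]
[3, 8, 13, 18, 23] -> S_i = 3 + 5*i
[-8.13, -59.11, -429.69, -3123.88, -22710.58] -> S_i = -8.13*7.27^i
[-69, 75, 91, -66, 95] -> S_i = Random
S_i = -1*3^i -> [-1, -3, -9, -27, -81]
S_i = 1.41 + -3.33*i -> [1.41, -1.92, -5.25, -8.58, -11.91]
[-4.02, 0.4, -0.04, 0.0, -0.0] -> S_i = -4.02*(-0.10)^i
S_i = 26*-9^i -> [26, -234, 2106, -18954, 170586]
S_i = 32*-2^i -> [32, -64, 128, -256, 512]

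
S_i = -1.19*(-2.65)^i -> [-1.19, 3.15, -8.36, 22.15, -58.69]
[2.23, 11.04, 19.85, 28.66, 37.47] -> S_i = 2.23 + 8.81*i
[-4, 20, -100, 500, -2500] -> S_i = -4*-5^i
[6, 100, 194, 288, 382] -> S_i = 6 + 94*i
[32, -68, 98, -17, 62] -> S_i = Random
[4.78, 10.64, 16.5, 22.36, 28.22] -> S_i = 4.78 + 5.86*i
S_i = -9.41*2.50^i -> [-9.41, -23.52, -58.81, -147.03, -367.58]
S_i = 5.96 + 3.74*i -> [5.96, 9.7, 13.44, 17.18, 20.92]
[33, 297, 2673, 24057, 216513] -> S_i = 33*9^i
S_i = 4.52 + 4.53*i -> [4.52, 9.05, 13.58, 18.11, 22.64]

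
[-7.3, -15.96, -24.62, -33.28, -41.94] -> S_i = -7.30 + -8.66*i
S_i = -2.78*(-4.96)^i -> [-2.78, 13.79, -68.39, 339.23, -1682.56]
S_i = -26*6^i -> [-26, -156, -936, -5616, -33696]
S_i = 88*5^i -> [88, 440, 2200, 11000, 55000]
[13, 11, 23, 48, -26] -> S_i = Random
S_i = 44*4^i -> [44, 176, 704, 2816, 11264]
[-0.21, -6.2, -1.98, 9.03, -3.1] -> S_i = Random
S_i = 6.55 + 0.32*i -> [6.55, 6.87, 7.19, 7.51, 7.83]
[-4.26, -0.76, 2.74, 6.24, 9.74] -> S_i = -4.26 + 3.50*i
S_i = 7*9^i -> [7, 63, 567, 5103, 45927]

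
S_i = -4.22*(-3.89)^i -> [-4.22, 16.42, -63.86, 248.41, -966.3]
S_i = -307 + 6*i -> [-307, -301, -295, -289, -283]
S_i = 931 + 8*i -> [931, 939, 947, 955, 963]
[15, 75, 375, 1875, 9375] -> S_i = 15*5^i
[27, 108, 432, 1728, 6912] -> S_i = 27*4^i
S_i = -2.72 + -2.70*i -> [-2.72, -5.42, -8.12, -10.82, -13.52]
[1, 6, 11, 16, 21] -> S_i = 1 + 5*i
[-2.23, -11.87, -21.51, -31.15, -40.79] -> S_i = -2.23 + -9.64*i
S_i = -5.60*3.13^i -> [-5.6, -17.53, -54.86, -171.72, -537.48]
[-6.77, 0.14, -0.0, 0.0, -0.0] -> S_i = -6.77*(-0.02)^i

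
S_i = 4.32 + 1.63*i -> [4.32, 5.95, 7.58, 9.21, 10.84]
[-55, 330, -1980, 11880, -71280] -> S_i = -55*-6^i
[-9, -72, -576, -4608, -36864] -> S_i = -9*8^i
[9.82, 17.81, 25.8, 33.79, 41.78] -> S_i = 9.82 + 7.99*i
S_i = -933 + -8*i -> [-933, -941, -949, -957, -965]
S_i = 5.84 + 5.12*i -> [5.84, 10.96, 16.08, 21.2, 26.32]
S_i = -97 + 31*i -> [-97, -66, -35, -4, 27]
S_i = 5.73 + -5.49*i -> [5.73, 0.24, -5.25, -10.74, -16.23]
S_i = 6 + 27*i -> [6, 33, 60, 87, 114]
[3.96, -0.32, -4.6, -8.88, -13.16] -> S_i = 3.96 + -4.28*i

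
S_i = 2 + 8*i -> [2, 10, 18, 26, 34]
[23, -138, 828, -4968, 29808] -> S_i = 23*-6^i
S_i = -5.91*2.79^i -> [-5.91, -16.49, -46.0, -128.35, -358.1]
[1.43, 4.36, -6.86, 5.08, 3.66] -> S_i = Random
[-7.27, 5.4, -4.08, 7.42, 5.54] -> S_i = Random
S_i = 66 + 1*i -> [66, 67, 68, 69, 70]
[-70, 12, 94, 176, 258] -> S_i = -70 + 82*i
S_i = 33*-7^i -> [33, -231, 1617, -11319, 79233]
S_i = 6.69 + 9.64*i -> [6.69, 16.33, 25.97, 35.61, 45.25]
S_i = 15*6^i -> [15, 90, 540, 3240, 19440]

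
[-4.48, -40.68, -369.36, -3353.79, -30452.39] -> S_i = -4.48*9.08^i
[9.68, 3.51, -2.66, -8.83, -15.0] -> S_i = 9.68 + -6.17*i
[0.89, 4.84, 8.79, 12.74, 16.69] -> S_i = 0.89 + 3.95*i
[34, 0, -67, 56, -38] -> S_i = Random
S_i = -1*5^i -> [-1, -5, -25, -125, -625]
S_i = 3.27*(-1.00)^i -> [3.27, -3.27, 3.27, -3.27, 3.27]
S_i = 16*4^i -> [16, 64, 256, 1024, 4096]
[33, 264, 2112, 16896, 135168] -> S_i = 33*8^i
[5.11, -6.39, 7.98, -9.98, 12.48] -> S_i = 5.11*(-1.25)^i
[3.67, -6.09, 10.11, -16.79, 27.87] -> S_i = 3.67*(-1.66)^i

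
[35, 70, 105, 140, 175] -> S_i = 35 + 35*i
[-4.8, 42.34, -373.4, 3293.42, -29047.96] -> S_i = -4.80*(-8.82)^i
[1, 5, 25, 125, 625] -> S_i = 1*5^i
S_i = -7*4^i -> [-7, -28, -112, -448, -1792]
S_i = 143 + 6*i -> [143, 149, 155, 161, 167]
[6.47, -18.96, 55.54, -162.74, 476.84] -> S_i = 6.47*(-2.93)^i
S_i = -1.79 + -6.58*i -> [-1.79, -8.37, -14.95, -21.53, -28.11]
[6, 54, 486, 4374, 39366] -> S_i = 6*9^i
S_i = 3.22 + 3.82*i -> [3.22, 7.04, 10.86, 14.68, 18.5]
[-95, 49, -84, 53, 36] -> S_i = Random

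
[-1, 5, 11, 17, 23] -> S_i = -1 + 6*i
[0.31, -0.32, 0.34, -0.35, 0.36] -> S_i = 0.31*(-1.04)^i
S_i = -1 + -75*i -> [-1, -76, -151, -226, -301]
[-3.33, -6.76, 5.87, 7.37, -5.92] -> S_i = Random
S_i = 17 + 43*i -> [17, 60, 103, 146, 189]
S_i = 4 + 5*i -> [4, 9, 14, 19, 24]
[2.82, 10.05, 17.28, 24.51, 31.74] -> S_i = 2.82 + 7.23*i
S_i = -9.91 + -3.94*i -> [-9.91, -13.85, -17.79, -21.73, -25.67]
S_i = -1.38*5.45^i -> [-1.38, -7.52, -40.99, -223.39, -1217.49]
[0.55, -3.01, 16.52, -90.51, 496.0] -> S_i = 0.55*(-5.48)^i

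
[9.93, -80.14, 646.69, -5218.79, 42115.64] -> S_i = 9.93*(-8.07)^i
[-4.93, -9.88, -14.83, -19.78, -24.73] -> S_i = -4.93 + -4.95*i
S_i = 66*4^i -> [66, 264, 1056, 4224, 16896]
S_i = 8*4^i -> [8, 32, 128, 512, 2048]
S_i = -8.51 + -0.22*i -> [-8.51, -8.73, -8.95, -9.17, -9.39]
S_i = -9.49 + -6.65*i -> [-9.49, -16.14, -22.79, -29.44, -36.09]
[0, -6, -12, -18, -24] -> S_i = 0 + -6*i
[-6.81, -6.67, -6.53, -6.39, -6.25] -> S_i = -6.81 + 0.14*i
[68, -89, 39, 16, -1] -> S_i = Random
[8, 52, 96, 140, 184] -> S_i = 8 + 44*i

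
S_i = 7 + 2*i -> [7, 9, 11, 13, 15]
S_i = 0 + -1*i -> [0, -1, -2, -3, -4]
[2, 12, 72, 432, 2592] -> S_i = 2*6^i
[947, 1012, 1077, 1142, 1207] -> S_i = 947 + 65*i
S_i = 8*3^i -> [8, 24, 72, 216, 648]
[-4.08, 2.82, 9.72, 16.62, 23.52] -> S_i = -4.08 + 6.90*i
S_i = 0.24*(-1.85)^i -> [0.24, -0.44, 0.82, -1.52, 2.81]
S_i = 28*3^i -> [28, 84, 252, 756, 2268]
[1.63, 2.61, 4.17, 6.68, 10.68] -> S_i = 1.63*1.60^i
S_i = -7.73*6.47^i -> [-7.73, -50.01, -323.58, -2093.59, -13545.55]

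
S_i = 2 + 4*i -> [2, 6, 10, 14, 18]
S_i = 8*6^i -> [8, 48, 288, 1728, 10368]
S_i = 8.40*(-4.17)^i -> [8.4, -35.03, 146.07, -609.1, 2539.94]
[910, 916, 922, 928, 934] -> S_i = 910 + 6*i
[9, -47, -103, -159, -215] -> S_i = 9 + -56*i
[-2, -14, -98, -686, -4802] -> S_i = -2*7^i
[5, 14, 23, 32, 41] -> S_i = 5 + 9*i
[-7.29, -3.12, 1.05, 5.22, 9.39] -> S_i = -7.29 + 4.17*i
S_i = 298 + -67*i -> [298, 231, 164, 97, 30]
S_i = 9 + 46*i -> [9, 55, 101, 147, 193]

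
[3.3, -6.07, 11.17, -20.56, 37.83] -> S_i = 3.30*(-1.84)^i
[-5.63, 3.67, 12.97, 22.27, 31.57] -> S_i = -5.63 + 9.30*i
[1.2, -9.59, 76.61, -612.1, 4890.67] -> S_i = 1.20*(-7.99)^i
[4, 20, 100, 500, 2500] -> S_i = 4*5^i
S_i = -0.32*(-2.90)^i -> [-0.32, 0.93, -2.69, 7.8, -22.63]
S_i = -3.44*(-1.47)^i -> [-3.44, 5.06, -7.43, 10.93, -16.06]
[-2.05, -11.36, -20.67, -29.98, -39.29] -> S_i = -2.05 + -9.31*i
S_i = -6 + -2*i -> [-6, -8, -10, -12, -14]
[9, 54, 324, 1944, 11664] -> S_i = 9*6^i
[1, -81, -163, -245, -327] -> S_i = 1 + -82*i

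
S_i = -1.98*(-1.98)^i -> [-1.98, 3.92, -7.76, 15.37, -30.43]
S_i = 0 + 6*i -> [0, 6, 12, 18, 24]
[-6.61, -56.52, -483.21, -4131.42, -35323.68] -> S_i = -6.61*8.55^i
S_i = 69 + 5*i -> [69, 74, 79, 84, 89]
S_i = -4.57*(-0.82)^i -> [-4.57, 3.75, -3.07, 2.52, -2.07]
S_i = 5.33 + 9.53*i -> [5.33, 14.86, 24.39, 33.92, 43.45]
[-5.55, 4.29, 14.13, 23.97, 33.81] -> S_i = -5.55 + 9.84*i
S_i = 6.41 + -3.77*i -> [6.41, 2.64, -1.13, -4.9, -8.67]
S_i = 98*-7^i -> [98, -686, 4802, -33614, 235298]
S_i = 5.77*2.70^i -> [5.77, 15.58, 42.06, 113.57, 306.64]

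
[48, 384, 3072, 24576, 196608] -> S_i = 48*8^i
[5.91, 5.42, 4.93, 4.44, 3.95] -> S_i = 5.91 + -0.49*i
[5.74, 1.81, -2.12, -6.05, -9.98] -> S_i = 5.74 + -3.93*i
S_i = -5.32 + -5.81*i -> [-5.32, -11.13, -16.94, -22.75, -28.56]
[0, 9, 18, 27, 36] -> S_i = 0 + 9*i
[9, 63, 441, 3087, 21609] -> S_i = 9*7^i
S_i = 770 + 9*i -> [770, 779, 788, 797, 806]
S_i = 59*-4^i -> [59, -236, 944, -3776, 15104]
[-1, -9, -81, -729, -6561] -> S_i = -1*9^i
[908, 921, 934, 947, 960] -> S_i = 908 + 13*i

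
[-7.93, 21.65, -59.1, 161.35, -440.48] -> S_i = -7.93*(-2.73)^i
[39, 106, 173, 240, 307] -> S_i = 39 + 67*i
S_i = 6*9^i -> [6, 54, 486, 4374, 39366]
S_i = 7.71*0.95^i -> [7.71, 7.32, 6.96, 6.61, 6.28]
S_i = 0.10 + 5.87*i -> [0.1, 5.97, 11.84, 17.71, 23.58]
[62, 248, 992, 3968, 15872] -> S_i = 62*4^i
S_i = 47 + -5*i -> [47, 42, 37, 32, 27]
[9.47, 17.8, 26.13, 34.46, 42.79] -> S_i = 9.47 + 8.33*i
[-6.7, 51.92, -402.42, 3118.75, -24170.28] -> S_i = -6.70*(-7.75)^i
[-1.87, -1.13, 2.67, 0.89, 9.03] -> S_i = Random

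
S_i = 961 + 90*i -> [961, 1051, 1141, 1231, 1321]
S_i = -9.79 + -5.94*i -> [-9.79, -15.73, -21.67, -27.61, -33.55]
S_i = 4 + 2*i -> [4, 6, 8, 10, 12]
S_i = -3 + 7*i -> [-3, 4, 11, 18, 25]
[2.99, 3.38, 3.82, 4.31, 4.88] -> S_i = 2.99*1.13^i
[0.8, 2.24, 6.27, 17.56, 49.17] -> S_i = 0.80*2.80^i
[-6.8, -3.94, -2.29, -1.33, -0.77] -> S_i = -6.80*0.58^i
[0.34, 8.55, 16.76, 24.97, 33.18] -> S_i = 0.34 + 8.21*i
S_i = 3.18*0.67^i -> [3.18, 2.13, 1.43, 0.96, 0.64]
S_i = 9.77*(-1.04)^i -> [9.77, -10.16, 10.57, -10.99, 11.43]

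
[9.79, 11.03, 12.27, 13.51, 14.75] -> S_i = 9.79 + 1.24*i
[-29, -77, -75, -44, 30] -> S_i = Random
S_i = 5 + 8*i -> [5, 13, 21, 29, 37]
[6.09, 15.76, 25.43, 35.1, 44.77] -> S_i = 6.09 + 9.67*i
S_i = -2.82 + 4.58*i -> [-2.82, 1.76, 6.34, 10.92, 15.5]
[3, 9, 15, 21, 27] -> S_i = 3 + 6*i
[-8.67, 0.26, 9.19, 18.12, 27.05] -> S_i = -8.67 + 8.93*i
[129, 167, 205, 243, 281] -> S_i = 129 + 38*i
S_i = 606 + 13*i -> [606, 619, 632, 645, 658]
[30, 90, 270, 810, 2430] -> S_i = 30*3^i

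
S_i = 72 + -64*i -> [72, 8, -56, -120, -184]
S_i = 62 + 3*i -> [62, 65, 68, 71, 74]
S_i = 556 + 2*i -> [556, 558, 560, 562, 564]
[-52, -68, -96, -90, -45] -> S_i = Random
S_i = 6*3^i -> [6, 18, 54, 162, 486]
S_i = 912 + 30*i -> [912, 942, 972, 1002, 1032]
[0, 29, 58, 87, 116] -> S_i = 0 + 29*i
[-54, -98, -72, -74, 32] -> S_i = Random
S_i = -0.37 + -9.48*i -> [-0.37, -9.85, -19.33, -28.81, -38.29]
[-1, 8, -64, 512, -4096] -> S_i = -1*-8^i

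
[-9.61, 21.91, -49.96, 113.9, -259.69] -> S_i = -9.61*(-2.28)^i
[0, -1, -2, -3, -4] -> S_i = 0 + -1*i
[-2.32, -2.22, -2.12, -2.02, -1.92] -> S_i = -2.32 + 0.10*i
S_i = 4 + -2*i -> [4, 2, 0, -2, -4]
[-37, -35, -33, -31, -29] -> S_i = -37 + 2*i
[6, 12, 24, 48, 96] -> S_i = 6*2^i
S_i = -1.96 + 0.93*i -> [-1.96, -1.03, -0.1, 0.83, 1.76]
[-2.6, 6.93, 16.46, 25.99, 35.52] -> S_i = -2.60 + 9.53*i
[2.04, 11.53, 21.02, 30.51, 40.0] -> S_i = 2.04 + 9.49*i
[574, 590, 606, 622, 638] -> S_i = 574 + 16*i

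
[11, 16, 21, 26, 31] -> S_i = 11 + 5*i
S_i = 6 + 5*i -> [6, 11, 16, 21, 26]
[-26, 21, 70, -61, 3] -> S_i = Random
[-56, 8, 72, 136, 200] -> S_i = -56 + 64*i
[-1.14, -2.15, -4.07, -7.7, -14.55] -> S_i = -1.14*1.89^i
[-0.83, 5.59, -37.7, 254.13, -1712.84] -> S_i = -0.83*(-6.74)^i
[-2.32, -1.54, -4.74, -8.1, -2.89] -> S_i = Random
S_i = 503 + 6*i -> [503, 509, 515, 521, 527]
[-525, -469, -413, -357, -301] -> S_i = -525 + 56*i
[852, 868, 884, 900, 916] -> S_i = 852 + 16*i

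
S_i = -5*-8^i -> [-5, 40, -320, 2560, -20480]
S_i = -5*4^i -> [-5, -20, -80, -320, -1280]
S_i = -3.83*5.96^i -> [-3.83, -22.83, -136.05, -810.84, -4832.63]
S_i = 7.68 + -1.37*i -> [7.68, 6.31, 4.94, 3.57, 2.2]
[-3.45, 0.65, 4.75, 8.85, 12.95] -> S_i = -3.45 + 4.10*i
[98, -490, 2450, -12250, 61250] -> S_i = 98*-5^i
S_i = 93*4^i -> [93, 372, 1488, 5952, 23808]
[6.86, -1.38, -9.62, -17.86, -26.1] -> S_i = 6.86 + -8.24*i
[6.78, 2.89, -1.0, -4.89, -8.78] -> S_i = 6.78 + -3.89*i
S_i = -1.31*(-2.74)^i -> [-1.31, 3.59, -9.83, 26.95, -73.84]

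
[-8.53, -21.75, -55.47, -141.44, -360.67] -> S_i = -8.53*2.55^i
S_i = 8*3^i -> [8, 24, 72, 216, 648]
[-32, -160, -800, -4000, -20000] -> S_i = -32*5^i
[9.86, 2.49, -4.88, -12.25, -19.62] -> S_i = 9.86 + -7.37*i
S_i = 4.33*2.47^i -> [4.33, 10.7, 26.42, 65.25, 161.17]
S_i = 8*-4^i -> [8, -32, 128, -512, 2048]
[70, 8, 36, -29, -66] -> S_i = Random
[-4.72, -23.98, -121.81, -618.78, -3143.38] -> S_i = -4.72*5.08^i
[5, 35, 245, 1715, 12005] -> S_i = 5*7^i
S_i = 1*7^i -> [1, 7, 49, 343, 2401]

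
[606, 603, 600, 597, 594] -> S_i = 606 + -3*i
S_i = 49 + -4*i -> [49, 45, 41, 37, 33]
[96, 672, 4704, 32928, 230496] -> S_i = 96*7^i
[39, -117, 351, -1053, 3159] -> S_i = 39*-3^i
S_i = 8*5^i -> [8, 40, 200, 1000, 5000]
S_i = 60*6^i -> [60, 360, 2160, 12960, 77760]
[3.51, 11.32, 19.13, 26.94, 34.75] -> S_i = 3.51 + 7.81*i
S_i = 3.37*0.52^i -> [3.37, 1.75, 0.91, 0.47, 0.25]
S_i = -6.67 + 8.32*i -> [-6.67, 1.65, 9.97, 18.29, 26.61]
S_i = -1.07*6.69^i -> [-1.07, -7.16, -47.89, -320.38, -2143.33]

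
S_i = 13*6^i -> [13, 78, 468, 2808, 16848]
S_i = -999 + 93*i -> [-999, -906, -813, -720, -627]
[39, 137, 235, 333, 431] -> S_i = 39 + 98*i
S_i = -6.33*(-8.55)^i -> [-6.33, 54.12, -462.74, 3956.42, -33827.36]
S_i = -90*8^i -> [-90, -720, -5760, -46080, -368640]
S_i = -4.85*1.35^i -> [-4.85, -6.55, -8.84, -11.93, -16.11]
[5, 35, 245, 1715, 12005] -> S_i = 5*7^i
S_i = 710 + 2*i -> [710, 712, 714, 716, 718]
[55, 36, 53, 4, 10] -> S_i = Random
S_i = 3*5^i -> [3, 15, 75, 375, 1875]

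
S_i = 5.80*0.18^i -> [5.8, 1.04, 0.19, 0.03, 0.01]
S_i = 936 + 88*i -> [936, 1024, 1112, 1200, 1288]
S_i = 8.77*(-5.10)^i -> [8.77, -44.73, 228.11, -1163.35, 5933.08]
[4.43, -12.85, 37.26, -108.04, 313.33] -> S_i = 4.43*(-2.90)^i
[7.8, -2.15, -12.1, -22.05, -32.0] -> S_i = 7.80 + -9.95*i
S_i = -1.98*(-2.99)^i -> [-1.98, 5.92, -17.7, 52.93, -158.25]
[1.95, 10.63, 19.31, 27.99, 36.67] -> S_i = 1.95 + 8.68*i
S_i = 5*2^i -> [5, 10, 20, 40, 80]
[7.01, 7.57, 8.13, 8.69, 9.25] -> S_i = 7.01 + 0.56*i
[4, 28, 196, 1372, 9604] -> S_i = 4*7^i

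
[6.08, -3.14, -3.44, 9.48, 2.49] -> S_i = Random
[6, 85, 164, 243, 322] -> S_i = 6 + 79*i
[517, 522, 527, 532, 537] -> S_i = 517 + 5*i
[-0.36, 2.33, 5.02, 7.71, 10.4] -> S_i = -0.36 + 2.69*i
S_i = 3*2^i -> [3, 6, 12, 24, 48]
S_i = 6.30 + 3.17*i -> [6.3, 9.47, 12.64, 15.81, 18.98]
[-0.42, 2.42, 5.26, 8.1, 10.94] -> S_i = -0.42 + 2.84*i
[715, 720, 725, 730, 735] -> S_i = 715 + 5*i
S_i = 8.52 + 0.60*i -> [8.52, 9.12, 9.72, 10.32, 10.92]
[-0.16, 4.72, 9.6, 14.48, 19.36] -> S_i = -0.16 + 4.88*i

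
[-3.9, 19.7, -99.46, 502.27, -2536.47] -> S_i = -3.90*(-5.05)^i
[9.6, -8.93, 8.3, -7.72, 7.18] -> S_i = 9.60*(-0.93)^i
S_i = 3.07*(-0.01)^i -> [3.07, -0.03, 0.0, -0.0, 0.0]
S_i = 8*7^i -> [8, 56, 392, 2744, 19208]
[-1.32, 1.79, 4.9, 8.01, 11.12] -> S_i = -1.32 + 3.11*i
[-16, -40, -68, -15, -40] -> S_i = Random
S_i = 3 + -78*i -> [3, -75, -153, -231, -309]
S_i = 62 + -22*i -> [62, 40, 18, -4, -26]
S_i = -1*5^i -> [-1, -5, -25, -125, -625]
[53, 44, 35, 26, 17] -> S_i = 53 + -9*i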